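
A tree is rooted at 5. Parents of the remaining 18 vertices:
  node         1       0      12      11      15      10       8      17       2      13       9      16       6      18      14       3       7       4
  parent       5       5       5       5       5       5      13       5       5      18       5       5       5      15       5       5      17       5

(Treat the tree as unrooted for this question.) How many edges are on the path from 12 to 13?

4

The path is 12–5–15–18–13, which has 4 edges.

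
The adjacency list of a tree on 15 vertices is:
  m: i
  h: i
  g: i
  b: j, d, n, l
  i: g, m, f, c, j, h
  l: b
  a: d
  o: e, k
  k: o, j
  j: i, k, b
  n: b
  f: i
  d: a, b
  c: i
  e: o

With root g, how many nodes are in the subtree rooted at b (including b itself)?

Descendants of b (including itself): b, l, d, n, a. That's 5.

5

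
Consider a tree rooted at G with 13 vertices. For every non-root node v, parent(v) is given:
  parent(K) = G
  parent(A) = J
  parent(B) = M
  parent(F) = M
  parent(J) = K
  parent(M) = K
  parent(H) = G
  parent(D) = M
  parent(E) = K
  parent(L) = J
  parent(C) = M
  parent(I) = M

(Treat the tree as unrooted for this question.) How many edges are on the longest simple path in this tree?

BFS from H reaches B last, at distance 4; BFS from B confirms no node is farther.
Path: H – G – K – M – B.

4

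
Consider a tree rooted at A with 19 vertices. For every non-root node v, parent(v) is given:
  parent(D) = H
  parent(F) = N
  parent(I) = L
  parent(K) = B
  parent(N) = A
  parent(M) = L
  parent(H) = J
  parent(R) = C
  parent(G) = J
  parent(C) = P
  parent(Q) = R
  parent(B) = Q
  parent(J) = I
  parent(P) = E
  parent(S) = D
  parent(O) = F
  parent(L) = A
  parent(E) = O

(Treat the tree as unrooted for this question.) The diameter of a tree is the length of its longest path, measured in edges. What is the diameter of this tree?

A longest path is K-B-Q-R-C-P-E-O-F-N-A-L-I-J-H-D-S, with 16 edges.

16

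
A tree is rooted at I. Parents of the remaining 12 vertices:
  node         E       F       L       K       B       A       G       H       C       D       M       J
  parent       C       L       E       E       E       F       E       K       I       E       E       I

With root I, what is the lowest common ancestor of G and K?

E

Path G→root: G E C I; path K→root: K E C I.
First common node: E.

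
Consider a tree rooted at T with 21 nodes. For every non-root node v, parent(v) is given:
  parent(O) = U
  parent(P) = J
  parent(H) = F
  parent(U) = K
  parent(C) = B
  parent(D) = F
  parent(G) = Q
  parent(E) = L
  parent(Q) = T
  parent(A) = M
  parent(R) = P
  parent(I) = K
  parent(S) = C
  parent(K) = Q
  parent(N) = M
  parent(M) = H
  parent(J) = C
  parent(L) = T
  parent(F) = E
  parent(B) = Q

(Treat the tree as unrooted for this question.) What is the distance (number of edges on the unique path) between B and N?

8

Walking from B: B – Q – T – L – E – F – H – M – N. Length 8.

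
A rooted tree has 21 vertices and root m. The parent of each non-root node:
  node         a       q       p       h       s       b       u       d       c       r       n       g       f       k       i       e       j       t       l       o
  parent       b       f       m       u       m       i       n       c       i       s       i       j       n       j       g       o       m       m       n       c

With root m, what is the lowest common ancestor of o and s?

o's ancestor chain is o, c, i, g, j, m and s's is s, m; they first meet at m.

m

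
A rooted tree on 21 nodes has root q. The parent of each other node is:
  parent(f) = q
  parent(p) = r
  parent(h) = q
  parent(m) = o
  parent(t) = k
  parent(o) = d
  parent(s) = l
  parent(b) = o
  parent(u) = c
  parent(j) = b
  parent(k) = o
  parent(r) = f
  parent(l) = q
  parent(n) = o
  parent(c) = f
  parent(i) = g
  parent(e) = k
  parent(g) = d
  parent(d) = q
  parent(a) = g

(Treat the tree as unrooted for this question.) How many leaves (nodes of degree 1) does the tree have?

Exactly 11 nodes have a single neighbour: a, e, h, i, j, m, n, p, s, t, u.

11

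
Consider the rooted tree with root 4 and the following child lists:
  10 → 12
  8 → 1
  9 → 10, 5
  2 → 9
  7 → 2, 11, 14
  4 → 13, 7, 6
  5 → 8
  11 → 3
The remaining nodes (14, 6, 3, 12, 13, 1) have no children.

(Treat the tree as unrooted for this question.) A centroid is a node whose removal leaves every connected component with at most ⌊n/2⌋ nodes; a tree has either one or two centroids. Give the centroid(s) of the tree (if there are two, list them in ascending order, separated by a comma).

2, 7

Removing 7 splits the tree into components of sizes 7, 3, 2, 1; the largest is 7 ≤ ⌊14/2⌋ = 7.
Its neighbour 2 also leaves a largest component of size 7, so both are centroids.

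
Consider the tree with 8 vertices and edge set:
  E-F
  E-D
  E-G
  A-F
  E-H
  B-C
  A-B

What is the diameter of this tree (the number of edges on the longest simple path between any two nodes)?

BFS from C reaches D last, at distance 5; BFS from D confirms no node is farther.
Path: C – B – A – F – E – D.

5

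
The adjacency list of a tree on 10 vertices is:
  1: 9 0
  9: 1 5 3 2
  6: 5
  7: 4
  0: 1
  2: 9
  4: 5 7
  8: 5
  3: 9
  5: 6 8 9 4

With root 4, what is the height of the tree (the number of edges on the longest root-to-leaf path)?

4

The longest root-to-leaf path is 4 – 5 – 9 – 1 – 0 (4 edges).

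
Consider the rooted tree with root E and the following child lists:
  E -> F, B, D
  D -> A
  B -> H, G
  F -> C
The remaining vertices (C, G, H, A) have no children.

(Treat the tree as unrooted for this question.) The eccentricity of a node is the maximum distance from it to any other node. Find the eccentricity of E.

2

Distances from E peak at 2, attained at G (A, C, H also at distance 2).
E–B–G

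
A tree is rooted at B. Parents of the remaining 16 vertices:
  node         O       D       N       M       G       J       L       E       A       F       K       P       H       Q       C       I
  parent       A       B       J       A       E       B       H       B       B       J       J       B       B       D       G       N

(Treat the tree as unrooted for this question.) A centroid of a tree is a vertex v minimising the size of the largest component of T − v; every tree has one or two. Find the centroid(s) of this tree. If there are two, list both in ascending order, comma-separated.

If B is removed the pieces have sizes 5, 3, 3, 2, 2, 1, all ≤ ⌊17/2⌋ = 8.
No neighbour of B does as well, so B is the unique centroid.

B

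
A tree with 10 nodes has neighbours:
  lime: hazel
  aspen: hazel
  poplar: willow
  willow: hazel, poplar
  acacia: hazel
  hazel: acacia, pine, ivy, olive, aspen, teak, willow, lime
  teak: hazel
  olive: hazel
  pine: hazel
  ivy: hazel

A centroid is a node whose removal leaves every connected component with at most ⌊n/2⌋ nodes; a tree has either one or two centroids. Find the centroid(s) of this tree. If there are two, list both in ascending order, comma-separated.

If hazel is removed the pieces have sizes 2, 1, 1, 1, 1, 1, 1, 1, all ≤ ⌊10/2⌋ = 5.
No neighbour of hazel does as well, so hazel is the unique centroid.

hazel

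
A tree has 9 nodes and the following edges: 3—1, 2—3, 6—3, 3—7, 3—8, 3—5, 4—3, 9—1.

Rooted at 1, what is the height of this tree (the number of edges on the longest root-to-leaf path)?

The longest root-to-leaf path is 1–3–8 (2 edges).

2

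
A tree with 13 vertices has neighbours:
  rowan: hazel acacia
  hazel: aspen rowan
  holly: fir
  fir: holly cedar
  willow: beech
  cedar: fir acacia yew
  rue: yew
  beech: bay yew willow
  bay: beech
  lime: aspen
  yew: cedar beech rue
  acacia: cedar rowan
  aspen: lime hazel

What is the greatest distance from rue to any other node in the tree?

The node farthest from rue is lime, via rue-yew-cedar-acacia-rowan-hazel-aspen-lime — 7 edges.

7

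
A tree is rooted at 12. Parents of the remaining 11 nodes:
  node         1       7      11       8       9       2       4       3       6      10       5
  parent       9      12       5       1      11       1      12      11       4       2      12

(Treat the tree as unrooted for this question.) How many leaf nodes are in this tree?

Exactly 5 nodes have a single neighbour: 3, 6, 7, 8, 10.

5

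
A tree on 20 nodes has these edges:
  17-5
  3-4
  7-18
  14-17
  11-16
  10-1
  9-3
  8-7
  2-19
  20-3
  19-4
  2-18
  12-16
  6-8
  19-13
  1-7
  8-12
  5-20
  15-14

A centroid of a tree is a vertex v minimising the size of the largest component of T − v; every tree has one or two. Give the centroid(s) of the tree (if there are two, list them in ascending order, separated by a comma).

Delete 2: the remaining components have sizes 10, 9. Max 10 ≤ 10, so 2 is a centroid.
Its neighbour 19 also leaves a largest component of size 10, so both are centroids.

2, 19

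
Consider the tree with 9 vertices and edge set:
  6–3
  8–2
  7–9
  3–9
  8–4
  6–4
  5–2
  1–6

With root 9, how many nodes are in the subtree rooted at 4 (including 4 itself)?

Descendants of 4 (including itself): 4, 8, 2, 5. That's 4.

4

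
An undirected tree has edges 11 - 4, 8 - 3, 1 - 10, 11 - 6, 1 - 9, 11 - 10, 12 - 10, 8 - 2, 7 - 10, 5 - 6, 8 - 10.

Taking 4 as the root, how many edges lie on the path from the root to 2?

Climbing from 2 to the root: 2 → 8 → 10 → 11 → 4. That's 4 steps.

4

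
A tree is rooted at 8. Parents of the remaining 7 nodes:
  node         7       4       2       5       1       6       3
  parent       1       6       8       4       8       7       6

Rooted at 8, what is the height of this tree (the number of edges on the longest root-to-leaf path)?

5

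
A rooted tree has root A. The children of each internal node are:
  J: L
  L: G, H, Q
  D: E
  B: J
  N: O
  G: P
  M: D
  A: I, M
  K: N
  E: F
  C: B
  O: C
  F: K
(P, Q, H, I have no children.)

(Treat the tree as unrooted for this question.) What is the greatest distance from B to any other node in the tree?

10

A farthest node from B is I.
The path B-C-O-N-K-F-E-D-M-A-I has 10 edges.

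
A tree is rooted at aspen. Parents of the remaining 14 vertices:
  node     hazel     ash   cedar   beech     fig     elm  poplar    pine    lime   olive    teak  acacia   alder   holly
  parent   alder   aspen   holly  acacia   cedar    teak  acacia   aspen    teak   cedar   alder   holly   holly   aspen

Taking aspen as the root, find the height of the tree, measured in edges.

4

The longest root-to-leaf path is aspen–holly–alder–teak–elm (4 edges).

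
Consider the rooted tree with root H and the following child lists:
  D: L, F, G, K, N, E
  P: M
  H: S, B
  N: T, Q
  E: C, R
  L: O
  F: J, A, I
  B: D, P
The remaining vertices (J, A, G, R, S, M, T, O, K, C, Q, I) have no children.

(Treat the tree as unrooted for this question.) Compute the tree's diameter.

5

A longest path is M – P – B – D – F – J, with 5 edges.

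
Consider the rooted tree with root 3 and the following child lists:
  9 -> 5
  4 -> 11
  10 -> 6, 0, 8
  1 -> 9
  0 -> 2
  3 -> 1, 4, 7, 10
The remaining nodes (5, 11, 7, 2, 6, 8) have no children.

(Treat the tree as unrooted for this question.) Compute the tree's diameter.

6

A longest path is 5 - 9 - 1 - 3 - 10 - 0 - 2, with 6 edges.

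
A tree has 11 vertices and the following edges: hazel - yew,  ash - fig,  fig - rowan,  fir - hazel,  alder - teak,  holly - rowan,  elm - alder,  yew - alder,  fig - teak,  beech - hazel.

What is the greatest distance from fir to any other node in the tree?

7

The node farthest from fir is holly, via fir–hazel–yew–alder–teak–fig–rowan–holly — 7 edges.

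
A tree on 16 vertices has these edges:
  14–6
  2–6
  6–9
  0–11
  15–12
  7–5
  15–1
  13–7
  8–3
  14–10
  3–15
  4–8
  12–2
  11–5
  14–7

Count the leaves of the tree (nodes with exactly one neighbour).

Exactly 6 nodes have a single neighbour: 0, 1, 4, 9, 10, 13.

6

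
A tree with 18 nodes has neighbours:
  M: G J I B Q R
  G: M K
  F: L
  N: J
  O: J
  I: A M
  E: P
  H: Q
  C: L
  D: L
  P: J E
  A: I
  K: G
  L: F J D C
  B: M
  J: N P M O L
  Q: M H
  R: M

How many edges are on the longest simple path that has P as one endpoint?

4

Distances from P peak at 4, attained at K (H, A also at distance 4).
P–J–M–G–K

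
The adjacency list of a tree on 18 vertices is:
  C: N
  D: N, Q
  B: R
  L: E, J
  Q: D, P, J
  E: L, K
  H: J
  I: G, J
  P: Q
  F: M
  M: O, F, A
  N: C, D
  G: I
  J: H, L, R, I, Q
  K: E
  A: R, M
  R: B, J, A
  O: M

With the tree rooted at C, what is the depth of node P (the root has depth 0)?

Path from C to P: C – N – D – Q – P, which has 4 edges.

4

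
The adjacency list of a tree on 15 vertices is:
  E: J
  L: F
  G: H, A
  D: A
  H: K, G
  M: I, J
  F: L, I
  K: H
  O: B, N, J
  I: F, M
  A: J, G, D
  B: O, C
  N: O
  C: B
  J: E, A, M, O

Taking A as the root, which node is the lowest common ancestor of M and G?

A

M's ancestor chain is M, J, A and G's is G, A; they first meet at A.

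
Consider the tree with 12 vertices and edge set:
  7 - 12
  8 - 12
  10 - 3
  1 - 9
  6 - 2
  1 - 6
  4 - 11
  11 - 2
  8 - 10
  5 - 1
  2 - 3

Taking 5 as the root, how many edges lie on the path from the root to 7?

8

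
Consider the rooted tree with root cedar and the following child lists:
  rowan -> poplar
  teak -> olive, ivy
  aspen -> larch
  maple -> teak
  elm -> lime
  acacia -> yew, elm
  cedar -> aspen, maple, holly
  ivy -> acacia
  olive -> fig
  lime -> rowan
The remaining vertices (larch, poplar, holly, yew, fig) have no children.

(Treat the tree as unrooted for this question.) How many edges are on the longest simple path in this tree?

10

A longest path is larch-aspen-cedar-maple-teak-ivy-acacia-elm-lime-rowan-poplar, with 10 edges.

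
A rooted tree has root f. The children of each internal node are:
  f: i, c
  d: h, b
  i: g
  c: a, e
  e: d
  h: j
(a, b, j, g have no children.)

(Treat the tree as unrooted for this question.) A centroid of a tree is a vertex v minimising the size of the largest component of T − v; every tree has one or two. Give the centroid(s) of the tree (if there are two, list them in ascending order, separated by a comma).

c, e

If e is removed the pieces have sizes 5, 4, all ≤ ⌊10/2⌋ = 5.
c is adjacent to e and is also a centroid (the largest component after removing it is likewise 5).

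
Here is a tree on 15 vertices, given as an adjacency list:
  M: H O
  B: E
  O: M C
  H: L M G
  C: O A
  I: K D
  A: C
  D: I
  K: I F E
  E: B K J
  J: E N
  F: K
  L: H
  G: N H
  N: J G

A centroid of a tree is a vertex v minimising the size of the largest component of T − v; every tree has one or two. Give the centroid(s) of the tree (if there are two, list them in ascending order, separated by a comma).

If N is removed the pieces have sizes 7, 7, all ≤ ⌊15/2⌋ = 7.
No neighbour of N does as well, so N is the unique centroid.

N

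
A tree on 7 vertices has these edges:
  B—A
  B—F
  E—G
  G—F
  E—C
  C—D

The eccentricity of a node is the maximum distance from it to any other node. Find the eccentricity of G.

3

Distances from G peak at 3, attained at D (A also at distance 3).
G–E–C–D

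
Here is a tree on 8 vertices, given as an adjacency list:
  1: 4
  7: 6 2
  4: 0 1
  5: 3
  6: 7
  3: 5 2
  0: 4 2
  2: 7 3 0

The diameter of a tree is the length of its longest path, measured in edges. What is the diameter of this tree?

Starting from 1, a farthest node is 6 at distance 5.
One longest path: 1-4-0-2-7-6.
So the diameter is 5.

5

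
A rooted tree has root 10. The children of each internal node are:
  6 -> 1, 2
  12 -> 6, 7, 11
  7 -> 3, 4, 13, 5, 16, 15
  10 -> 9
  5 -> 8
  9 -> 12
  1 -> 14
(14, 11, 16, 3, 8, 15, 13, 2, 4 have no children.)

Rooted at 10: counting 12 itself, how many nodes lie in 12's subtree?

14

12's subtree: {12, 6, 7, 11, 1, 2, 4, 3, 15, 16, 5, 13, 14, 8}, size 14.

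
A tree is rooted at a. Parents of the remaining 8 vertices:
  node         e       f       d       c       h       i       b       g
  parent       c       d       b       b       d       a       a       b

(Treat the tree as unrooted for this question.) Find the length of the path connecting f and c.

3

The path is f–d–b–c, which has 3 edges.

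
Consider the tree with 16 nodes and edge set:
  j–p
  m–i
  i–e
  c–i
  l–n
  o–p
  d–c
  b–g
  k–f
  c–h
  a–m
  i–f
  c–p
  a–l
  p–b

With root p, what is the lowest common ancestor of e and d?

c

Ancestors of e (toward the root): e, i, c, p.
Ancestors of d: d, c, p.
The deepest node appearing in both lists is c.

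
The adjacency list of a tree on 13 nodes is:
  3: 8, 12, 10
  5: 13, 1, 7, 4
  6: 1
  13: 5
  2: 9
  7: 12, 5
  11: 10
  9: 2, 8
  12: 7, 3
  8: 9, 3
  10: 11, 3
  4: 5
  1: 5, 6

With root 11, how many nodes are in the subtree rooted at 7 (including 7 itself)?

6

7's subtree: {7, 5, 4, 1, 13, 6}, size 6.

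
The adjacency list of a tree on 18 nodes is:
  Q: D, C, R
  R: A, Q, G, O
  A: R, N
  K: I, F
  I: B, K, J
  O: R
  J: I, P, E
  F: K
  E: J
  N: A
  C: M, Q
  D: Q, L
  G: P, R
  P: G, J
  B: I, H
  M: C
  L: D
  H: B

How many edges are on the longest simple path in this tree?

A longest path is H - B - I - J - P - G - R - Q - C - M, with 9 edges.

9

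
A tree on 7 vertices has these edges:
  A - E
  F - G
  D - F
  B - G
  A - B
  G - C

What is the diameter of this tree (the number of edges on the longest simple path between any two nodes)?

5

BFS from D reaches E last, at distance 5; BFS from E confirms no node is farther.
Path: D - F - G - B - A - E.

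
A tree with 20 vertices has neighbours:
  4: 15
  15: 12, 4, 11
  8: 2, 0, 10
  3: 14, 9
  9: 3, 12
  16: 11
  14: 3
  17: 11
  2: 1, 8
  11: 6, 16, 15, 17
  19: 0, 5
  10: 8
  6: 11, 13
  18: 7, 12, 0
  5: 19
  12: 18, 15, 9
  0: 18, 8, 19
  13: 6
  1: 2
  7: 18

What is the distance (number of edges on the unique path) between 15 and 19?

4

15 - 12 - 18 - 0 - 19: 4 edges.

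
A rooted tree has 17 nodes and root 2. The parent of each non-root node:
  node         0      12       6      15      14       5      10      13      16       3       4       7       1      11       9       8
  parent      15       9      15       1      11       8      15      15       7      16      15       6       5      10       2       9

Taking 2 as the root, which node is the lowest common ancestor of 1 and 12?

9

1's ancestor chain is 1, 5, 8, 9, 2 and 12's is 12, 9, 2; they first meet at 9.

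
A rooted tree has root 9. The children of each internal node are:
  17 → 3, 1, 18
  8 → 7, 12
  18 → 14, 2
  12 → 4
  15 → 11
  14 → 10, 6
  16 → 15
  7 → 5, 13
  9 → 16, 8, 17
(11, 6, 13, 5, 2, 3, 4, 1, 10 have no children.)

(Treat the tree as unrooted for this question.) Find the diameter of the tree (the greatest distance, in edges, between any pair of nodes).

BFS from 4 reaches 10 last, at distance 7; BFS from 10 confirms no node is farther.
Path: 4–12–8–9–17–18–14–10.

7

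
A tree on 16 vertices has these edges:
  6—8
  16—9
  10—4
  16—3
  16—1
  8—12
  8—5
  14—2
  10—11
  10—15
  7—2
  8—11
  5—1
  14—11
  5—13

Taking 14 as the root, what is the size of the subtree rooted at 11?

11's subtree: {11, 8, 10, 5, 12, 6, 4, 15, 1, 13, 16, 3, 9}, size 13.

13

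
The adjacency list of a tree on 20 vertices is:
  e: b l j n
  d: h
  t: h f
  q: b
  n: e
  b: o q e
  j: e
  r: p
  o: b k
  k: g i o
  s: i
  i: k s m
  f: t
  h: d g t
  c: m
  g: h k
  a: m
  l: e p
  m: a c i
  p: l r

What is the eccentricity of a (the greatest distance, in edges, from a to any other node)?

9

A farthest node from a is r.
The path a-m-i-k-o-b-e-l-p-r has 9 edges.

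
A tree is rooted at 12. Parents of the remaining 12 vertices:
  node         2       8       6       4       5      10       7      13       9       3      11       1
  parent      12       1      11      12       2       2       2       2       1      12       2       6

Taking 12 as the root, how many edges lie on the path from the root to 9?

5

12–2–11–6–1–9 — 5 edges.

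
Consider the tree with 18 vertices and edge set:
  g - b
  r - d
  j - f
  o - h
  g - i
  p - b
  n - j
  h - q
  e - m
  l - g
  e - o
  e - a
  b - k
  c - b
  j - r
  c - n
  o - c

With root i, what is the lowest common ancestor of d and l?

g

Path d→root: d r j n c b g i; path l→root: l g i.
First common node: g.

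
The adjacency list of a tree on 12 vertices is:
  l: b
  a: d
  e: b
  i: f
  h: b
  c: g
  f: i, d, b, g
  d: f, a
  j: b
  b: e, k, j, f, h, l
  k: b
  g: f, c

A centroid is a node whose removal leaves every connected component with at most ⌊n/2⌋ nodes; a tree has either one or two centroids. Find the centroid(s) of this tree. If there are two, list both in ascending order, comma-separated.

Delete b: the remaining components have sizes 6, 1, 1, 1, 1, 1. Max 6 ≤ 6, so b is a centroid.
f is adjacent to b and is also a centroid (the largest component after removing it is likewise 6).

b, f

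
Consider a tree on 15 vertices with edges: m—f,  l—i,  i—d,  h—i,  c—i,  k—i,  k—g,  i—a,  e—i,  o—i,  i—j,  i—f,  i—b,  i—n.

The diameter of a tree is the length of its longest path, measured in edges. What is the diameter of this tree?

BFS from m reaches g last, at distance 4; BFS from g confirms no node is farther.
Path: m - f - i - k - g.

4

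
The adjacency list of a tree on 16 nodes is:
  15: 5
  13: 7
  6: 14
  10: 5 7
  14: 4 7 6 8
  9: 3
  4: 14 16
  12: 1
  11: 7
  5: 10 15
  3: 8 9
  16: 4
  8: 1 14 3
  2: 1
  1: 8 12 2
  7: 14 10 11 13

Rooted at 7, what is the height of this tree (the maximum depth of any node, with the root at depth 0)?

A deepest node is 9, reached by 7-14-8-3-9.
That path has 4 edges, so the height is 4.

4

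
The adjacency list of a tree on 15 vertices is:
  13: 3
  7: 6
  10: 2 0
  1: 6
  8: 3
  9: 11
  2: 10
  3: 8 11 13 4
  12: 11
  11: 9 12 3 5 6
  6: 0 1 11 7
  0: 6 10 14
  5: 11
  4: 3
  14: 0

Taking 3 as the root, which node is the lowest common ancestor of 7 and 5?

11

Ancestors of 7 (toward the root): 7, 6, 11, 3.
Ancestors of 5: 5, 11, 3.
The deepest node appearing in both lists is 11.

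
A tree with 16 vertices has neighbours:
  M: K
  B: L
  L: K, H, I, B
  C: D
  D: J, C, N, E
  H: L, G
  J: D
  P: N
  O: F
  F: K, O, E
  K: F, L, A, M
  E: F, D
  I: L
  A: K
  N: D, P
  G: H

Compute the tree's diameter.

8

A longest path is P – N – D – E – F – K – L – H – G, with 8 edges.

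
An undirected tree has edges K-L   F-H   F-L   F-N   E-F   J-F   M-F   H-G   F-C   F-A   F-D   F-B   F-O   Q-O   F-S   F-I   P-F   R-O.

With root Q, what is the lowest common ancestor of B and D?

Path B→root: B F O Q; path D→root: D F O Q.
First common node: F.

F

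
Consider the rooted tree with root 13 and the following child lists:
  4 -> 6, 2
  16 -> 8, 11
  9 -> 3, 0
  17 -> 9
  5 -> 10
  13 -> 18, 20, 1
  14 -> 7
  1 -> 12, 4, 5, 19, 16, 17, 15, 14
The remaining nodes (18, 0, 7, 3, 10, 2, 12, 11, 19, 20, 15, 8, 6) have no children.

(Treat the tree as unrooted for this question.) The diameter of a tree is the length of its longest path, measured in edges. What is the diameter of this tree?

Starting from 0, a farthest node is 20 at distance 5.
One longest path: 0-9-17-1-13-20.
So the diameter is 5.

5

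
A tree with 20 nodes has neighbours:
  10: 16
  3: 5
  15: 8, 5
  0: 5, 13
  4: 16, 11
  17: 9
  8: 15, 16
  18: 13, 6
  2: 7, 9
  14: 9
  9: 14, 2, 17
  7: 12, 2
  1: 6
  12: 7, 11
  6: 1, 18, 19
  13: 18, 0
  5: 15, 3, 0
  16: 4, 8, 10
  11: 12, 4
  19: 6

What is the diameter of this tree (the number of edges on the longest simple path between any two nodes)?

Starting from 19, a farthest node is 14 at distance 15.
One longest path: 19 – 6 – 18 – 13 – 0 – 5 – 15 – 8 – 16 – 4 – 11 – 12 – 7 – 2 – 9 – 14.
So the diameter is 15.

15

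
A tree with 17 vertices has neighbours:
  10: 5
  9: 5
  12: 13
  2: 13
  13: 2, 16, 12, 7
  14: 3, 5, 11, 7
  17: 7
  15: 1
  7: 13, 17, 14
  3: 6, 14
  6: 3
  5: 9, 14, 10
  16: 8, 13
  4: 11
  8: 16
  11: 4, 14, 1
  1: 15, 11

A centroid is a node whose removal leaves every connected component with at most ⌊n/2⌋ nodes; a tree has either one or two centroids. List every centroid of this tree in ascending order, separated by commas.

14

If 14 is removed the pieces have sizes 7, 4, 3, 2, all ≤ ⌊17/2⌋ = 8.
No neighbour of 14 does as well, so 14 is the unique centroid.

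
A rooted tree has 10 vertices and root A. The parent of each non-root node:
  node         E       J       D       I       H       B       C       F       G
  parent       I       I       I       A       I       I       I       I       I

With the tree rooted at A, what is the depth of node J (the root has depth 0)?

A–I–J — 2 edges.

2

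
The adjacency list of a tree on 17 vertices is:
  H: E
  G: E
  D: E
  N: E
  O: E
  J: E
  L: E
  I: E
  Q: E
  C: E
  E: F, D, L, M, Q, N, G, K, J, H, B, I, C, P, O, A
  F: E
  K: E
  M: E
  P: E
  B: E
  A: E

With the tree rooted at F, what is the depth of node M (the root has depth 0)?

2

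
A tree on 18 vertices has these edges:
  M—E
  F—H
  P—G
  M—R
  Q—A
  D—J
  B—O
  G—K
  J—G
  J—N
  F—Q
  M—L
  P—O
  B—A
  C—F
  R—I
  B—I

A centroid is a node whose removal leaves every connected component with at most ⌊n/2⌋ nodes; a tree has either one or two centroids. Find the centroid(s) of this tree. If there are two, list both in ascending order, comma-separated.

B

If B is removed the pieces have sizes 7, 5, 5, all ≤ ⌊18/2⌋ = 9.
No neighbour of B does as well, so B is the unique centroid.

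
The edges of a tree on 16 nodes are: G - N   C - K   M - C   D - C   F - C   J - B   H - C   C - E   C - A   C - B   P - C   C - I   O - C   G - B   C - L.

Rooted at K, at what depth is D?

Climbing from D to the root: D → C → K. That's 2 steps.

2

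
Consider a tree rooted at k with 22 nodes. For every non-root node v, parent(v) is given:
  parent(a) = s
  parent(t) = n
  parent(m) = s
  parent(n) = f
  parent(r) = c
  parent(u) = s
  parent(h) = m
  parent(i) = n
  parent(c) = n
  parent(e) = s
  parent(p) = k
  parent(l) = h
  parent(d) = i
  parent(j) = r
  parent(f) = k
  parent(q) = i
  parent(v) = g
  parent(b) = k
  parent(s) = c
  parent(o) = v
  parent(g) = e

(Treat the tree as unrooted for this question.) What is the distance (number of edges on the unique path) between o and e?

The path is o – v – g – e, which has 3 edges.

3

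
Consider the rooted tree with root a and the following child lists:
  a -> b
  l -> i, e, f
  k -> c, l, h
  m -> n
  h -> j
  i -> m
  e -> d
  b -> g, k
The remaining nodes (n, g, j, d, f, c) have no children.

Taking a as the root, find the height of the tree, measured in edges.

6

n sits deepest: a–b–k–l–i–m–n — 6 edges from the root.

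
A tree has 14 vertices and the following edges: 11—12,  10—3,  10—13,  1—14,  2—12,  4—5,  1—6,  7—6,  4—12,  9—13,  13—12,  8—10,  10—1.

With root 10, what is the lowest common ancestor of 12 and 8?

Ancestors of 12 (toward the root): 12, 13, 10.
Ancestors of 8: 8, 10.
The deepest node appearing in both lists is 10.

10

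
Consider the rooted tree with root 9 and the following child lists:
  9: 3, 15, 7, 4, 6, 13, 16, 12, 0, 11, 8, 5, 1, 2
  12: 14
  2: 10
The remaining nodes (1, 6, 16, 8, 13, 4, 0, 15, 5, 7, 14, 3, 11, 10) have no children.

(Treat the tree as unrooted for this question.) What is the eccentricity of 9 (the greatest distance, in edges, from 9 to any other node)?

Distances from 9 peak at 2, attained at 10 (14 also at distance 2).
9–2–10

2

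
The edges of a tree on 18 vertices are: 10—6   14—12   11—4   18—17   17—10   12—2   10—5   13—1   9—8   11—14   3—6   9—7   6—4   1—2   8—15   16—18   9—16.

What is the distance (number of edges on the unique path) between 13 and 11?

5

13 – 1 – 2 – 12 – 14 – 11: 5 edges.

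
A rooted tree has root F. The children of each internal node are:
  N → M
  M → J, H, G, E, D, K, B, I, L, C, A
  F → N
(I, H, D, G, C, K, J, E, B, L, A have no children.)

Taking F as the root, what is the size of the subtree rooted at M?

12

M's subtree: {M, J, C, I, D, B, A, H, E, K, G, L}, size 12.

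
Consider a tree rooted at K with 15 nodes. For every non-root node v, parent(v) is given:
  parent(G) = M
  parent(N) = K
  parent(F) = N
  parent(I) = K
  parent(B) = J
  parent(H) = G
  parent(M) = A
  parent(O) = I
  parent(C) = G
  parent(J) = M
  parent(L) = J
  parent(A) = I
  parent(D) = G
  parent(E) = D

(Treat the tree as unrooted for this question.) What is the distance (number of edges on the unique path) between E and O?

6

E–D–G–M–A–I–O: 6 edges.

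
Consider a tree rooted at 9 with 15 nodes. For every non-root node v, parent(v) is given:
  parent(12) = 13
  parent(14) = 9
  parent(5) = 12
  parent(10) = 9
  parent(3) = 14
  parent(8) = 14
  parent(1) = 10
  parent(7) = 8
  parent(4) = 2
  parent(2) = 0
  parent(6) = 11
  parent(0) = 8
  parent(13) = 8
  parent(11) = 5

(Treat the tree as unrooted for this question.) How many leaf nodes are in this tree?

5

Exactly 5 nodes have a single neighbour: 1, 3, 4, 6, 7.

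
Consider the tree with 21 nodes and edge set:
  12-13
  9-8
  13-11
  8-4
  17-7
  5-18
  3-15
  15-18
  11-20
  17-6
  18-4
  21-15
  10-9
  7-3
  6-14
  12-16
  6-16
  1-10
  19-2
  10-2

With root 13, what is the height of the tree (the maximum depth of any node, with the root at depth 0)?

The longest root-to-leaf path is 13 – 12 – 16 – 6 – 17 – 7 – 3 – 15 – 18 – 4 – 8 – 9 – 10 – 2 – 19 (14 edges).

14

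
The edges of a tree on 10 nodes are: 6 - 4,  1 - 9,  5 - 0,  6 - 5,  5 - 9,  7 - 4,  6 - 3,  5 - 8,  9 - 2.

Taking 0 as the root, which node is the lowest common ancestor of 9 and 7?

5

Ancestors of 9 (toward the root): 9, 5, 0.
Ancestors of 7: 7, 4, 6, 5, 0.
The deepest node appearing in both lists is 5.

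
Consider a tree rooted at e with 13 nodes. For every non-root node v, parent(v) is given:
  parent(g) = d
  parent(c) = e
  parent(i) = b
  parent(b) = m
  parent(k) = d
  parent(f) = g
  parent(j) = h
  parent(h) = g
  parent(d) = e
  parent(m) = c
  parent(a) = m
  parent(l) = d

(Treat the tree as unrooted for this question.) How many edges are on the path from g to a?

5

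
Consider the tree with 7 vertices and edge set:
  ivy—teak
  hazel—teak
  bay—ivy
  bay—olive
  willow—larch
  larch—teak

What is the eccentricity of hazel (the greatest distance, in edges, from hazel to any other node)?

4

The node farthest from hazel is olive, via hazel – teak – ivy – bay – olive — 4 edges.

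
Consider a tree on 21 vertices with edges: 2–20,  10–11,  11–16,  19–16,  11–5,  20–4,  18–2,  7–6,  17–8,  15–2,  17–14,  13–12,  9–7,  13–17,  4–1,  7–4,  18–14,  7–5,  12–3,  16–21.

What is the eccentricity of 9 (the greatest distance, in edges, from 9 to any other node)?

The node farthest from 9 is 3, via 9-7-4-20-2-18-14-17-13-12-3 — 10 edges.

10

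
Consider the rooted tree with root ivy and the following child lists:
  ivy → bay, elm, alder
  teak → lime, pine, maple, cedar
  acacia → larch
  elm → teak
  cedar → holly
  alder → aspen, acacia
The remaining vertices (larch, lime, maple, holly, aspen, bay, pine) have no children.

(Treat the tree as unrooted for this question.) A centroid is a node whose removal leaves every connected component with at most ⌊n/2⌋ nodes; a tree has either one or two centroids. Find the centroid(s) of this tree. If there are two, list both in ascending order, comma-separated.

If elm is removed the pieces have sizes 6, 6, all ≤ ⌊13/2⌋ = 6.
Every other node leaves some component of size > 6, so the centroid is unique.

elm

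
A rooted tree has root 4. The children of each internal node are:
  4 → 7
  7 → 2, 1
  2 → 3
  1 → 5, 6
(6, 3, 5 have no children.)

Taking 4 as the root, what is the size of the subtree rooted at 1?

3

1's subtree: {1, 5, 6}, size 3.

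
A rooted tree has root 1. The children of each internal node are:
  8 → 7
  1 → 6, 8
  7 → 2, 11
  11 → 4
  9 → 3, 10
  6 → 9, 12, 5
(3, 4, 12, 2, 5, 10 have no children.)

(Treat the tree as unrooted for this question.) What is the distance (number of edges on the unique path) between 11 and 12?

The path is 11 – 7 – 8 – 1 – 6 – 12, which has 5 edges.

5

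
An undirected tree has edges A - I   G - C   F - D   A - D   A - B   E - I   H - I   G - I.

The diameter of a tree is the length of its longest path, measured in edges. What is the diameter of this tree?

A longest path is C-G-I-A-D-F, with 5 edges.

5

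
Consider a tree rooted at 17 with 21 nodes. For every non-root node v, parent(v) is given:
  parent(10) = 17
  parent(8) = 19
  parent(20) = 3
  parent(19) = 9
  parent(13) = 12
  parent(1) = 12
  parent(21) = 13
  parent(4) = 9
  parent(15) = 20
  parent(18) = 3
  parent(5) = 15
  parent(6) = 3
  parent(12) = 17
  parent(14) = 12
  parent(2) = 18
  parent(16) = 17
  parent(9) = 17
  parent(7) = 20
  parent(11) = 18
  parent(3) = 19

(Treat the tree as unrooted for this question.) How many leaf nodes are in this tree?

The leaves are 1, 2, 4, 5, 6, 7, 8, 10, 11, 14, 16, 21.
That is 12 leaves.

12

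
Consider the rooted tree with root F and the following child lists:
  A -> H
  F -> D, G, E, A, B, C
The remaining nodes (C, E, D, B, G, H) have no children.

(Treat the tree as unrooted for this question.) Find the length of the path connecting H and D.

3

H–A–F–D: 3 edges.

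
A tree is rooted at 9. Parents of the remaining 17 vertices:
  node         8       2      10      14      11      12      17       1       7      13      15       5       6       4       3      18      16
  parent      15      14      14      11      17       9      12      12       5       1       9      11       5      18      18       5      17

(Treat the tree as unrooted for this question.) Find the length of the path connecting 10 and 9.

Walking from 10: 10 – 14 – 11 – 17 – 12 – 9. Length 5.

5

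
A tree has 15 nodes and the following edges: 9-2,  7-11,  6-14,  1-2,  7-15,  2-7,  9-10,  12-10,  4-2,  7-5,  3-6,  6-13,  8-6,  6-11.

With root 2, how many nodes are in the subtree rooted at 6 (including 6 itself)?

5

Descendants of 6 (including itself): 6, 13, 3, 8, 14. That's 5.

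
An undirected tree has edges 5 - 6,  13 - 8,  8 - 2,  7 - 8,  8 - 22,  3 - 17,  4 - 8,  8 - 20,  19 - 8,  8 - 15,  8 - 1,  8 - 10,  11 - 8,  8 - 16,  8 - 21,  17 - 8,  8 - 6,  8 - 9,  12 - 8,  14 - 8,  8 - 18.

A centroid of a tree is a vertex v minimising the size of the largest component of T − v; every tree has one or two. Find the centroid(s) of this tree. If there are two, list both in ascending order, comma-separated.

Removing 8 splits the tree into components of sizes 2, 2, 1, 1, 1, 1, 1, 1, 1, 1, 1, 1, 1, 1, 1, 1, 1, 1, 1; the largest is 2 ≤ ⌊22/2⌋ = 11.
No neighbour of 8 does as well, so 8 is the unique centroid.

8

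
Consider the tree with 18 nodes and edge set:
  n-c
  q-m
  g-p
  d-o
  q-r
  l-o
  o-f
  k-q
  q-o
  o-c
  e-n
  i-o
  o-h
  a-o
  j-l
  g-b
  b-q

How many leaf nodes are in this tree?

Degree-1 nodes: a, d, e, f, h, i, j, k, m, p, r — 11 of them.

11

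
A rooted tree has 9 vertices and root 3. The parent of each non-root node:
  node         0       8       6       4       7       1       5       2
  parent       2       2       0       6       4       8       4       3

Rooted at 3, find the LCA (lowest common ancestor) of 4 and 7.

4

Ancestors of 4 (toward the root): 4, 6, 0, 2, 3.
Ancestors of 7: 7, 4, 6, 0, 2, 3.
The deepest node appearing in both lists is 4.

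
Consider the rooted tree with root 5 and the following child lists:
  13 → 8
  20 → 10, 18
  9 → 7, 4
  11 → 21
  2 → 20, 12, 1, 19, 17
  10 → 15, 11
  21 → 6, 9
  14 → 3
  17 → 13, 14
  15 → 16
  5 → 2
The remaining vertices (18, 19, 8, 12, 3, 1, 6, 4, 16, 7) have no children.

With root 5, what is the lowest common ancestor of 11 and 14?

Path 11→root: 11 10 20 2 5; path 14→root: 14 17 2 5.
First common node: 2.

2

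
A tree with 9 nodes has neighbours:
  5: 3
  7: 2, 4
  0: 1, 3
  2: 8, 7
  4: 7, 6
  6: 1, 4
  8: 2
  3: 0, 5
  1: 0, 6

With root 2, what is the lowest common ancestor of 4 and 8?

2

Path 4→root: 4 7 2; path 8→root: 8 2.
First common node: 2.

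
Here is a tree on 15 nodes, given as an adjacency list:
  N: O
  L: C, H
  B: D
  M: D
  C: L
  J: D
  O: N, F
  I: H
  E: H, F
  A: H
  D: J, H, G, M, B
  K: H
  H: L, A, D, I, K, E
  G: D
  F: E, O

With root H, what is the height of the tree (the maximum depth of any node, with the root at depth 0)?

The longest root-to-leaf path is H → E → F → O → N (4 edges).

4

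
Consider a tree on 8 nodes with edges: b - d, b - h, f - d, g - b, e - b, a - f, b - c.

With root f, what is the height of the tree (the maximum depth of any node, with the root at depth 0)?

A deepest node is g, reached by f → d → b → g.
That path has 3 edges, so the height is 3.

3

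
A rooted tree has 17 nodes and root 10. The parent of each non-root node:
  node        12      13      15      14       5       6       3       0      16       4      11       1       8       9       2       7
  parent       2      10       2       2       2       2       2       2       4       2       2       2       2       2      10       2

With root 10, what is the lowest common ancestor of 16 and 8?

16's ancestor chain is 16, 4, 2, 10 and 8's is 8, 2, 10; they first meet at 2.

2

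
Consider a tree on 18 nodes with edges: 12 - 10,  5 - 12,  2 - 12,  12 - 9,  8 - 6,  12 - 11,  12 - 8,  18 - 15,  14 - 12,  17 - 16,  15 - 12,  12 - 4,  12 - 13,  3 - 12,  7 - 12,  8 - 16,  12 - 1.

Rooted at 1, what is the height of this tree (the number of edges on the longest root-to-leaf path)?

4

The longest root-to-leaf path is 1 – 12 – 8 – 16 – 17 (4 edges).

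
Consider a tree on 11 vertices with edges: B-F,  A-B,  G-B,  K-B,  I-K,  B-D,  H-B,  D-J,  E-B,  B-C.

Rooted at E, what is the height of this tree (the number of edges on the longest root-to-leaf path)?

A deepest node is J, reached by E – B – D – J.
That path has 3 edges, so the height is 3.

3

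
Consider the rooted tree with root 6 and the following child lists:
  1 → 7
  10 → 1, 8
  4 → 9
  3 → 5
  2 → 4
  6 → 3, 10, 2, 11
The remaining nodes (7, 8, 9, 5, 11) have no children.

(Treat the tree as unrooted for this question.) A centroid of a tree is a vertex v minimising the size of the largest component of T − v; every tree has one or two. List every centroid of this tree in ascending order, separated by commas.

6

Delete 6: the remaining components have sizes 4, 3, 2, 1. Max 4 ≤ 5, so 6 is a centroid.
Every other node leaves some component of size > 5, so the centroid is unique.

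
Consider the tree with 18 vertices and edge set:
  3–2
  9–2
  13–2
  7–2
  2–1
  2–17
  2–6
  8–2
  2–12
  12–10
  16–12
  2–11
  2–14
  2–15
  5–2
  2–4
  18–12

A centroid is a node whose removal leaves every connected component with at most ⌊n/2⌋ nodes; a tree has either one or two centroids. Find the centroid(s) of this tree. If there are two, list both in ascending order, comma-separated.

Removing 2 splits the tree into components of sizes 4, 1, 1, 1, 1, 1, 1, 1, 1, 1, 1, 1, 1, 1; the largest is 4 ≤ ⌊18/2⌋ = 9.
Every other node leaves some component of size > 9, so the centroid is unique.

2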